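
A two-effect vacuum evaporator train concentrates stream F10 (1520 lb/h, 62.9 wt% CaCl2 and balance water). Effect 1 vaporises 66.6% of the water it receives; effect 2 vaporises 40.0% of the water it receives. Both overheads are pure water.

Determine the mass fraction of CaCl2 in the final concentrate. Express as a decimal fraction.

water in feed = 1520×0.371 = 563.92 lb/h.
After stage 1: water left = (1−0.666)×563.92 = 188.35; stream total = 1144.4 lb/h.
After stage 2: water left = (1−0.400)×188.35 = 113.01; final concentrate = 1069.1 lb/h.
CaCl2 fraction = 956.08/1069.1 = 0.894.

0.894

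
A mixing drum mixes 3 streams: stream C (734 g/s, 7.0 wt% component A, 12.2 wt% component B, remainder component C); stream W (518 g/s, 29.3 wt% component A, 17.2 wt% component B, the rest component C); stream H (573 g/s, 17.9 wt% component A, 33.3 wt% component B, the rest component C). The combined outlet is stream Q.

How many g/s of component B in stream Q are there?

component B out = component B in = 734×0.122 + 518×0.172 + 573×0.333 = 369.45 g/s.

369.5 g/s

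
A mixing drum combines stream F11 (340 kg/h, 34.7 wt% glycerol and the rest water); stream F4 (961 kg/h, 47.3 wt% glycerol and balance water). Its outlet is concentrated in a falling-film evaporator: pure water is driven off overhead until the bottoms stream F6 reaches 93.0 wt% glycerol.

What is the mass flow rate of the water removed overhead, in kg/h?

glycerol entering = 340×0.347 + 961×0.473 = 572.53 kg/h.
All glycerol reports to F6, so F6 = 572.53/0.930 = 615.63 kg/h.
Total feed = 1301 kg/h; overhead = 1301 − 615.63 = 685.37 kg/h.

685.4 kg/h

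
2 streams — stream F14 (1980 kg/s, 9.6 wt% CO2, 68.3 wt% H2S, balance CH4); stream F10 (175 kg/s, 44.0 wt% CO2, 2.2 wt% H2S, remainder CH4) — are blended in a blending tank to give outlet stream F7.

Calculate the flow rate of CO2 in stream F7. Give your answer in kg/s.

267.1 kg/s

CO2 out = CO2 in = 1980×0.096 + 175×0.440 = 267.08 kg/s.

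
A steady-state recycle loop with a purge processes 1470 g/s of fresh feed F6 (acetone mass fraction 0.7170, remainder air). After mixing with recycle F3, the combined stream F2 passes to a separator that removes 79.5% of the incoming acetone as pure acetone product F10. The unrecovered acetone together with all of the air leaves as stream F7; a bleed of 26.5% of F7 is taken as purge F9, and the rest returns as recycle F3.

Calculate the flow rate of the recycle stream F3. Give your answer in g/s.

1341 g/s

air enters only via F6 and leaves only via the purge: 1470×0.283 = 0.265×(air in F7), and the separator passes all air, so air in F2 = air in F7 = 1569.8 g/s.
acetone in F2: m_A = 1470×0.717 + (1−0.265)·(1−0.795)·m_A, so m_A = 1054/0.8493 = 1241 g/s.
F7 = (1−0.795)×1241 + 1569.8 = 1824.2 g/s.
Recycle F3 = (1−0.265)×1824.2 = 1340.8 g/s.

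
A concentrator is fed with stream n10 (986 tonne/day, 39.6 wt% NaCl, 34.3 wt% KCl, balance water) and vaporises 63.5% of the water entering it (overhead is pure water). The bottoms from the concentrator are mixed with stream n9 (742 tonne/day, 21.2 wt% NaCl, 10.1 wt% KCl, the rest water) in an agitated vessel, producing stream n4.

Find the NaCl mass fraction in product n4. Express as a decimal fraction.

Vapour removed = 0.635×0.261×986 = 163.41 tonne/day; concentrate = 822.59 tonne/day.
NaCl reaching the mixer = 390.46 (from concentrate) + 742×0.212 = 547.76 tonne/day.
Product flow = 822.59 + 742 = 1564.6 tonne/day; NaCl fraction = 0.3501.

0.3501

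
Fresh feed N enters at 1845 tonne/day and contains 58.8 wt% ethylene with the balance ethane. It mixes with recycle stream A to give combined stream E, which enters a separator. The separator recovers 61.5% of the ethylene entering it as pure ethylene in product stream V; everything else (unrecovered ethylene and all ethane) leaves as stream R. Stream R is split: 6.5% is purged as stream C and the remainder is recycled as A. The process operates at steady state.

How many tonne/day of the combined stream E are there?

13390 tonne/day

ethane enters only via N and leaves only via the purge: 1845×0.412 = 0.065×(ethane in R), and the separator passes all ethane, so ethane in E = ethane in R = 11694 tonne/day.
ethylene in E: m_A = 1845×0.588 + (1−0.065)·(1−0.615)·m_A, so m_A = 1084.9/0.6400 = 1695 tonne/day.
E = 1695 + 11694 = 13389 tonne/day.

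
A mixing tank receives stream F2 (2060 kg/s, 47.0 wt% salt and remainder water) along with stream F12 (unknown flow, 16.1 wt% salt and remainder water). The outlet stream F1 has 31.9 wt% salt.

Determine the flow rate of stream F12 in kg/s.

Let F12 be the unknown flow. Total out = 2060 + F12.
salt balance: 968.2 + 0.161·F12 = 0.319·(2060 + F12)
(0.161 − 0.319)·F12 = 0.319×2060 − 968.2 = -311.06
F12 = -311.06 / -0.158 = 1968.7 kg/s

1969 kg/s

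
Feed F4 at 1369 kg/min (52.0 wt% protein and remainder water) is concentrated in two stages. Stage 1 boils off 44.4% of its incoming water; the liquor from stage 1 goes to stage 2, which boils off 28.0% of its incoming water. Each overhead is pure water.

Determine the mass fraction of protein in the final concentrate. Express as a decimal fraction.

water in feed = 1369×0.480 = 657.12 kg/min.
After stage 1: water left = (1−0.444)×657.12 = 365.36; stream total = 1077.2 kg/min.
After stage 2: water left = (1−0.280)×365.36 = 263.06; final concentrate = 974.94 kg/min.
protein fraction = 711.88/974.94 = 0.7302.

0.7302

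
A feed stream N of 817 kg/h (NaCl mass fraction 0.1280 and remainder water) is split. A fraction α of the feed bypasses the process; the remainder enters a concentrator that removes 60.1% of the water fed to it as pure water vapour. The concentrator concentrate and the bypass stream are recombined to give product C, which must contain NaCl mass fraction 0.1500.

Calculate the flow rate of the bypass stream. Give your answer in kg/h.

All 817×0.128 = 104.58 kg/h of NaCl reaches C, so C = 104.58/0.150 = 697.17 kg/h and vapour = 119.83 kg/h.
The evaporator receives (1−α)·817 of feed at 0.872 water and removes 0.601 of that water:
0.601×0.872×(1−α)×817 = 119.83
(1−α) = 119.83/428.17 = 0.2799;  α = 0.7201.
Bypass flow = 0.7201×817 = 588.35 kg/h.

588.4 kg/h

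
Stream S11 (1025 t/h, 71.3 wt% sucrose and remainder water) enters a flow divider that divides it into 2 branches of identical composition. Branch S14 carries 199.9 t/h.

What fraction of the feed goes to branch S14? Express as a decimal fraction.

0.195

Fraction to S14 = 199.9/1025 = 0.1950.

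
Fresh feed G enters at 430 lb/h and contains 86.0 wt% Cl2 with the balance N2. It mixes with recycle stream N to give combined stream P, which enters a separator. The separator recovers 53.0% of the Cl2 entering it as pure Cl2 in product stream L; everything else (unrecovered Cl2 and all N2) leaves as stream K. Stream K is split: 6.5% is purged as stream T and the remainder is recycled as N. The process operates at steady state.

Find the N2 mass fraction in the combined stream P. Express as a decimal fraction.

0.584

N2 enters only via G and leaves only via the purge: 430×0.140 = 0.065×(N2 in K), and the separator passes all N2, so N2 in P = N2 in K = 926.15 lb/h.
Cl2 in P: m_A = 430×0.860 + (1−0.065)·(1−0.530)·m_A, so m_A = 369.8/0.5605 = 659.71 lb/h.
P = 659.71 + 926.15 = 1585.9 lb/h.
N2 fraction in P = 926.15/1585.9 = 0.584.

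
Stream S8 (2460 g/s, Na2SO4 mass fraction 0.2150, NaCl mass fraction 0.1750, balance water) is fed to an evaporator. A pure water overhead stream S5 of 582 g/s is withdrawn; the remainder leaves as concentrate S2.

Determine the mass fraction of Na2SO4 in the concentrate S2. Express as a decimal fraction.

Na2SO4 is not removed: 2460×0.215 = 528.9 g/s of Na2SO4 enters S2.
Concentrate = 2460 − 582 = 1878 g/s.
Mass fraction = 528.9/1878 = 0.2816.

0.2816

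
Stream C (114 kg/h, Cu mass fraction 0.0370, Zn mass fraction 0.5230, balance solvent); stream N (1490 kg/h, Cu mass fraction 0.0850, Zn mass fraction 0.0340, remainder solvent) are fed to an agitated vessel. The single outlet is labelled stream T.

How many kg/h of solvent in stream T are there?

1363 kg/h

solvent out = solvent in = 114×0.440 + 1490×0.881 = 1362.9 kg/h.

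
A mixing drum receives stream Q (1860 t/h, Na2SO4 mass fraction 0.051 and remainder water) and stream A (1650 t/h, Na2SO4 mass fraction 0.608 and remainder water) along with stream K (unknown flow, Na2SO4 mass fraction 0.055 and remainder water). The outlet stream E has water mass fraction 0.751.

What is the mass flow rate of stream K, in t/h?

1155 t/h

Let K be the unknown flow. Total out = 3510 + K.
water balance: 2411.9 + 0.945·K = 0.751·(3510 + K)
(0.945 − 0.751)·K = 0.751×3510 − 2411.9 = 224.07
K = 224.07 / 0.194 = 1155 t/h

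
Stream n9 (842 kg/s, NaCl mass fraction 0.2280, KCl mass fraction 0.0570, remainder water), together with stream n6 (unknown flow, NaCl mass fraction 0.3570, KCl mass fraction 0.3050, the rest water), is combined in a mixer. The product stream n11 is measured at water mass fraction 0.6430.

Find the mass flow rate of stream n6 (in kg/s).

198.8 kg/s

Let n6 be the unknown flow. Total out = 842 + n6.
water balance: 602.03 + 0.338·n6 = 0.643·(842 + n6)
(0.338 − 0.643)·n6 = 0.643×842 − 602.03 = -60.624
n6 = -60.624 / -0.305 = 198.77 kg/s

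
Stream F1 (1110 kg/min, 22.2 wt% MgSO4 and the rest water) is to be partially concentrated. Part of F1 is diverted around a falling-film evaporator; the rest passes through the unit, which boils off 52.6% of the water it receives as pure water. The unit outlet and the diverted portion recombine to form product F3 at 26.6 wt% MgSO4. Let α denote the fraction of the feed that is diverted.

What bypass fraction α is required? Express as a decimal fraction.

All 1110×0.222 = 246.42 kg/min of MgSO4 reaches F3, so F3 = 246.42/0.266 = 926.39 kg/min and vapour = 183.61 kg/min.
The evaporator receives (1−α)·1110 of feed at 0.778 water and removes 0.526 of that water:
0.526×0.778×(1−α)×1110 = 183.61
(1−α) = 183.61/454.24 = 0.4042;  α = 0.5958.

0.596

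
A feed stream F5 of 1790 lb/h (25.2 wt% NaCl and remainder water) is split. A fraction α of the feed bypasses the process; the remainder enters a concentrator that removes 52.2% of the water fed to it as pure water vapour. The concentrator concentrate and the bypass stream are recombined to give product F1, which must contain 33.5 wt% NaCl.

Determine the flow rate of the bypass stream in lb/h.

654.2 lb/h

All 1790×0.252 = 451.08 lb/h of NaCl reaches F1, so F1 = 451.08/0.335 = 1346.5 lb/h and vapour = 443.49 lb/h.
The evaporator receives (1−α)·1790 of feed at 0.748 water and removes 0.522 of that water:
0.522×0.748×(1−α)×1790 = 443.49
(1−α) = 443.49/698.92 = 0.6345;  α = 0.3655.
Bypass flow = 0.3655×1790 = 654.17 lb/h.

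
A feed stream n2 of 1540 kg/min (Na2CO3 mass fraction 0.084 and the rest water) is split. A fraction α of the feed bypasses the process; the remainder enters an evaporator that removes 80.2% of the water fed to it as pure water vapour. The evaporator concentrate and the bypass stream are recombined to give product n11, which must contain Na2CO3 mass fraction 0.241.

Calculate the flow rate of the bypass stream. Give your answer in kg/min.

174.4 kg/min

All 1540×0.084 = 129.36 kg/min of Na2CO3 reaches n11, so n11 = 129.36/0.241 = 536.76 kg/min and vapour = 1003.2 kg/min.
The evaporator receives (1−α)·1540 of feed at 0.916 water and removes 0.802 of that water:
0.802×0.916×(1−α)×1540 = 1003.2
(1−α) = 1003.2/1131.3 = 0.8868;  α = 0.1132.
Bypass flow = 0.1132×1540 = 174.37 kg/min.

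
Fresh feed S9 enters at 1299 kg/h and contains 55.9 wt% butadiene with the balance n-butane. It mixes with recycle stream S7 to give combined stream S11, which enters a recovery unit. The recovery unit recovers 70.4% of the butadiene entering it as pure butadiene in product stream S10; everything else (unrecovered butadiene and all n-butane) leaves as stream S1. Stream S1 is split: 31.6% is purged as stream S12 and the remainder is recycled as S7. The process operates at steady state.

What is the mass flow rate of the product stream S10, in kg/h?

641 kg/h

butadiene in S11: m_A = 1299×0.559 + (1−0.316)·(1−0.704)·m_A, so m_A = 726.14/0.7975 = 910.48 kg/h.
Product S10 = 0.704×910.48 = 640.98 kg/h.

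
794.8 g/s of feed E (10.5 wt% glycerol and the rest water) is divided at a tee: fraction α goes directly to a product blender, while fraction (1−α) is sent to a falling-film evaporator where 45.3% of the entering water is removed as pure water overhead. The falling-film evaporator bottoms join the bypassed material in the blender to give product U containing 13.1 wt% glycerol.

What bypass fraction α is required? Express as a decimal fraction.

All 794.8×0.105 = 83.454 g/s of glycerol reaches U, so U = 83.454/0.131 = 637.05 g/s and vapour = 157.75 g/s.
The evaporator receives (1−α)·794.8 of feed at 0.895 water and removes 0.453 of that water:
0.453×0.895×(1−α)×794.8 = 157.75
(1−α) = 157.75/322.24 = 0.4895;  α = 0.5105.

0.510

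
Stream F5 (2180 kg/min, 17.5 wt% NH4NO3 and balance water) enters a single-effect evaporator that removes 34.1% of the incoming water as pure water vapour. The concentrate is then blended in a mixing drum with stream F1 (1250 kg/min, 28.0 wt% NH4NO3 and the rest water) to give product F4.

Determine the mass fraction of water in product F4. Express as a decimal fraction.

Vapour removed = 0.341×0.825×2180 = 613.29 kg/min; concentrate = 1566.7 kg/min.
water reaching the mixer = 1185.2 (from concentrate) + 1250×0.720 = 2085.2 kg/min.
Product flow = 1566.7 + 1250 = 2816.7 kg/min; water fraction = 0.7403.

0.7403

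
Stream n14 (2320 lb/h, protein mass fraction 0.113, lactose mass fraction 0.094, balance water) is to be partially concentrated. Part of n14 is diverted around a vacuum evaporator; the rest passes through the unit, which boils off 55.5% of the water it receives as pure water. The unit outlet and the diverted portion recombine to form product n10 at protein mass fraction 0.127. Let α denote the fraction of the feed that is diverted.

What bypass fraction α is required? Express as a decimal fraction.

All 2320×0.113 = 262.16 lb/h of protein reaches n10, so n10 = 262.16/0.127 = 2064.3 lb/h and vapour = 255.75 lb/h.
The evaporator receives (1−α)·2320 of feed at 0.793 water and removes 0.555 of that water:
0.555×0.793×(1−α)×2320 = 255.75
(1−α) = 255.75/1021.1 = 0.2505;  α = 0.7495.

0.750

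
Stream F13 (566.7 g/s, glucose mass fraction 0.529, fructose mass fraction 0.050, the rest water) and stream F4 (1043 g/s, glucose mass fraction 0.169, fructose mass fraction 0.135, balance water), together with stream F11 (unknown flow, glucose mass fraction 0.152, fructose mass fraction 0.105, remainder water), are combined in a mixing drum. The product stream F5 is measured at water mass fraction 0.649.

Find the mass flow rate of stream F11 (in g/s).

853 g/s

Let F11 be the unknown flow. Total out = 1609.7 + F11.
water balance: 964.51 + 0.743·F11 = 0.649·(1609.7 + F11)
(0.743 − 0.649)·F11 = 0.649×1609.7 − 964.51 = 80.187
F11 = 80.187 / 0.094 = 853.05 g/s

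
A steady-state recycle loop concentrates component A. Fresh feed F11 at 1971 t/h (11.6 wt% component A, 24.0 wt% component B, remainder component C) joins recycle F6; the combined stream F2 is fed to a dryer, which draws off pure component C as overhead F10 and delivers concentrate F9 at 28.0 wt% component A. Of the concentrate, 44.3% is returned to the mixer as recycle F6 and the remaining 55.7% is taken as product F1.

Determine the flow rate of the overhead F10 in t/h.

Overall component A balance (none leaves overhead): component A in fresh feed = component A in product, i.e. 1971×0.116 = (1−0.443)·F9·0.280.
F9 = 228.64/(0.280×0.557) = 1466 t/h.
Recycle F6 = 0.443×1466 = 649.43 t/h.
Combined feed F2 = 1971 + 649.43 = 2620.4 t/h.
Overhead F10 = F2 − F9 = 2620.4 − 1466 = 1154.4 t/h.

1154 t/h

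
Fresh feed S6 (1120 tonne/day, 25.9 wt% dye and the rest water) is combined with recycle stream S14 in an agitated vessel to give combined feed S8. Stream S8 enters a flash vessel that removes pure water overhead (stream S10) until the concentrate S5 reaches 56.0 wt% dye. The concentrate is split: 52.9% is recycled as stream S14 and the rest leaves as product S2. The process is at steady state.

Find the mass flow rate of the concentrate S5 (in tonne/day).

1100 tonne/day

Overall dye balance (none leaves overhead): dye in fresh feed = dye in product, i.e. 1120×0.259 = (1−0.529)·S5·0.560.
S5 = 290.08/(0.560×0.471) = 1099.8 tonne/day.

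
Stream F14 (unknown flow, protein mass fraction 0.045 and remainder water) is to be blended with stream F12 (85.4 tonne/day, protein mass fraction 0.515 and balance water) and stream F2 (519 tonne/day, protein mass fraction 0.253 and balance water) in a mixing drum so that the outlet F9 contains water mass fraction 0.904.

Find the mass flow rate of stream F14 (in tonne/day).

2299 tonne/day

Let F14 be the unknown flow. Total out = 604.4 + F14.
water balance: 429.11 + 0.955·F14 = 0.904·(604.4 + F14)
(0.955 − 0.904)·F14 = 0.904×604.4 − 429.11 = 117.27
F14 = 117.27 / 0.051 = 2299.3 tonne/day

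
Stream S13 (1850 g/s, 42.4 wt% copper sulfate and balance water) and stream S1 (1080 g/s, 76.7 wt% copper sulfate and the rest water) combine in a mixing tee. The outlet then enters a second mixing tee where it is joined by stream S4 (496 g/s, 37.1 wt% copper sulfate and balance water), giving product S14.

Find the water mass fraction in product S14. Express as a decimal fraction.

0.4755

Overall, product flow = 3426 g/s.
water in = 1850×0.576 + 1080×0.233 + 496×0.629 = 1629.2 g/s.
water fraction in S14 = 0.4755.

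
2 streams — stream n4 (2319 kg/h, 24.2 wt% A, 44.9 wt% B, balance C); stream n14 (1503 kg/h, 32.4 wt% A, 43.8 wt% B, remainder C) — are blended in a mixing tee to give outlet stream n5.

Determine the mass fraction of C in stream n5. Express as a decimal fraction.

0.2811

Total flow out = 2319 + 1503 = 3822 kg/h.
C in = 2319×0.309 + 1503×0.238 = 1074.3 kg/h.
C mass fraction in n5 = 1074.3/3822 = 0.2811.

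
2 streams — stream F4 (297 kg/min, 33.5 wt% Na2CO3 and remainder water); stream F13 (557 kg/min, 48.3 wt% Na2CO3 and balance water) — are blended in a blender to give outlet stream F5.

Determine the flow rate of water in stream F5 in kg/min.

485.5 kg/min

water out = water in = 297×0.665 + 557×0.517 = 485.47 kg/min.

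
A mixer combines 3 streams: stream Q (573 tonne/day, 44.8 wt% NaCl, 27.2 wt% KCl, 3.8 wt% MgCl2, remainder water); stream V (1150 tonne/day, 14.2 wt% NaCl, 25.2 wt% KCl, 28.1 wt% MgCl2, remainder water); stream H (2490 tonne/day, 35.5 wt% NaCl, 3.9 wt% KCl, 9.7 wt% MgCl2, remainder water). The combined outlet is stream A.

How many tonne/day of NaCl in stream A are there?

1304 tonne/day

NaCl out = NaCl in = 573×0.448 + 1150×0.142 + 2490×0.355 = 1304 tonne/day.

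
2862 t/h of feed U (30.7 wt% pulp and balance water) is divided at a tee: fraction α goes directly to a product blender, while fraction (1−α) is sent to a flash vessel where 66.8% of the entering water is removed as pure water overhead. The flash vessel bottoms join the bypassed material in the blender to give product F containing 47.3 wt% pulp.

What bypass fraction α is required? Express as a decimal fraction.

0.242

All 2862×0.307 = 878.63 t/h of pulp reaches F, so F = 878.63/0.473 = 1857.6 t/h and vapour = 1004.4 t/h.
The evaporator receives (1−α)·2862 of feed at 0.693 water and removes 0.668 of that water:
0.668×0.693×(1−α)×2862 = 1004.4
(1−α) = 1004.4/1324.9 = 0.7581;  α = 0.2419.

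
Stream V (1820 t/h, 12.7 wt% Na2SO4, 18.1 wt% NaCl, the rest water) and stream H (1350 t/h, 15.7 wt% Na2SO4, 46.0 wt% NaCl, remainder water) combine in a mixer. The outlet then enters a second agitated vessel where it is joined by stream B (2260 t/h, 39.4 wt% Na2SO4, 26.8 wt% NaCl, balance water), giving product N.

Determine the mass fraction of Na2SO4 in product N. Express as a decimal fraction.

Overall, product flow = 5430 t/h.
Na2SO4 in = 1820×0.127 + 1350×0.157 + 2260×0.394 = 1333.5 t/h.
Na2SO4 fraction in N = 0.246.

0.246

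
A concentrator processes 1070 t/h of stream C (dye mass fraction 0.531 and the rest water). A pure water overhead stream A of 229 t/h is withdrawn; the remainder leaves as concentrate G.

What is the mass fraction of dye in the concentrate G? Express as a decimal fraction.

dye is not removed: 1070×0.531 = 568.17 t/h of dye enters G.
Concentrate = 1070 − 229 = 841 t/h.
Mass fraction = 568.17/841 = 0.676.

0.676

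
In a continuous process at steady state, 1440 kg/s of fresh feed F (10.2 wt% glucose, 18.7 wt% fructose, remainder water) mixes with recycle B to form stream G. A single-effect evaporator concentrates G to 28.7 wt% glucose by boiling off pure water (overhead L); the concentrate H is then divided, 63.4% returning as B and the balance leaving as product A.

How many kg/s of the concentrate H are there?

Overall glucose balance (none leaves overhead): glucose in fresh feed = glucose in product, i.e. 1440×0.102 = (1−0.634)·H·0.287.
H = 146.88/(0.287×0.366) = 1398.3 kg/s.

1398 kg/s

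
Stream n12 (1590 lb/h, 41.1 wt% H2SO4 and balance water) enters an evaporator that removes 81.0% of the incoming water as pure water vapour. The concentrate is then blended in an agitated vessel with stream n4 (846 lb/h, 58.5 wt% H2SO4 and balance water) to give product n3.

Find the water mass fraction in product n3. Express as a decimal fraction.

Vapour removed = 0.810×0.589×1590 = 758.57 lb/h; concentrate = 831.43 lb/h.
water reaching the mixer = 177.94 (from concentrate) + 846×0.415 = 529.03 lb/h.
Product flow = 831.43 + 846 = 1677.4 lb/h; water fraction = 0.315.

0.315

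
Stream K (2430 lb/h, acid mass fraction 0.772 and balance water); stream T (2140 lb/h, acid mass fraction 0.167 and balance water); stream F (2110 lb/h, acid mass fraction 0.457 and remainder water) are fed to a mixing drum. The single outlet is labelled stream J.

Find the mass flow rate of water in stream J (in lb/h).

water out = water in = 2430×0.228 + 2140×0.833 + 2110×0.543 = 3482.4 lb/h.

3482 lb/h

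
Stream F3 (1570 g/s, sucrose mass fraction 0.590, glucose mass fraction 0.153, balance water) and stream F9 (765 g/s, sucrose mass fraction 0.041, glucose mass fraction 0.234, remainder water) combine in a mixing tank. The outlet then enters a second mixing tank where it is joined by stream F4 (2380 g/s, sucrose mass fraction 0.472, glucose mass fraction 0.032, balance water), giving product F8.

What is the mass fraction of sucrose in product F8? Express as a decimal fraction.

0.441

Overall, product flow = 4715 g/s.
sucrose in = 1570×0.590 + 765×0.041 + 2380×0.472 = 2081 g/s.
sucrose fraction in F8 = 0.441.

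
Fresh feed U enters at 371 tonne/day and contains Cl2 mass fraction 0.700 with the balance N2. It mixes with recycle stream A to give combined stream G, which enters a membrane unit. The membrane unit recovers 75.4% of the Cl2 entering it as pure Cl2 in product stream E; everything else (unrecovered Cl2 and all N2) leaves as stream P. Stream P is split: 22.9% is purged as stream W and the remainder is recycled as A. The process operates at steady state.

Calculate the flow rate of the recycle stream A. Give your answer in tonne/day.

N2 enters only via U and leaves only via the purge: 371×0.300 = 0.229×(N2 in P), and the membrane unit passes all N2, so N2 in G = N2 in P = 486.03 tonne/day.
Cl2 in G: m_A = 371×0.700 + (1−0.229)·(1−0.754)·m_A, so m_A = 259.7/0.8103 = 320.49 tonne/day.
P = (1−0.754)×320.49 + 486.03 = 564.87 tonne/day.
Recycle A = (1−0.229)×564.87 = 435.51 tonne/day.

435.5 tonne/day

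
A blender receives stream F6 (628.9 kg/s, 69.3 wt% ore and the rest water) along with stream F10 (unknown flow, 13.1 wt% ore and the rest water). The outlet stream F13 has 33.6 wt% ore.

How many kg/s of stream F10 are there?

Let F10 be the unknown flow. Total out = 628.9 + F10.
ore balance: 435.83 + 0.131·F10 = 0.336·(628.9 + F10)
(0.131 − 0.336)·F10 = 0.336×628.9 − 435.83 = -224.52
F10 = -224.52 / -0.205 = 1095.2 kg/s

1095 kg/s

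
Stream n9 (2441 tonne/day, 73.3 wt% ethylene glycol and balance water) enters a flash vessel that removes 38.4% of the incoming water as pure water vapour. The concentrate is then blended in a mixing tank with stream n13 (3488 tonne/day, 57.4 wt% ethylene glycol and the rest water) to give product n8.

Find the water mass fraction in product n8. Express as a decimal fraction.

0.332

Vapour removed = 0.384×0.267×2441 = 250.27 tonne/day; concentrate = 2190.7 tonne/day.
water reaching the mixer = 401.48 (from concentrate) + 3488×0.426 = 1887.4 tonne/day.
Product flow = 2190.7 + 3488 = 5678.7 tonne/day; water fraction = 0.332.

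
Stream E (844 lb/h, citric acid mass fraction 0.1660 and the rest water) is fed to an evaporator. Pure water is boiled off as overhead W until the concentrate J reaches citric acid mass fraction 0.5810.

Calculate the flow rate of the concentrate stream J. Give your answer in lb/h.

citric acid is conserved: 844×0.166 = 140.1 lb/h all reports to the concentrate.
Concentrate = 140.1/(target fraction) = 241.14 lb/h.

241.1 lb/h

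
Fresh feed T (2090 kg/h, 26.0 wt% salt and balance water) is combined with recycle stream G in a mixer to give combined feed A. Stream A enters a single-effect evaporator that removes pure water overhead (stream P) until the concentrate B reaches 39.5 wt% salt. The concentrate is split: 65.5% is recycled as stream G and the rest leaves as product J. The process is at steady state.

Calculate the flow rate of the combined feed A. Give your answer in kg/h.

4702 kg/h

Overall salt balance (none leaves overhead): salt in fresh feed = salt in product, i.e. 2090×0.260 = (1−0.655)·B·0.395.
B = 543.4/(0.395×0.345) = 3987.5 kg/h.
Recycle G = 0.655×3987.5 = 2611.8 kg/h.
Combined feed A = 2090 + 2611.8 = 4701.8 kg/h.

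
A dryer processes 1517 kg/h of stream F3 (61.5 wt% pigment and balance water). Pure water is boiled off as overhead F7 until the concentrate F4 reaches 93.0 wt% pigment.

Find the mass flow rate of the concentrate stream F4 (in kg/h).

pigment is conserved: 1517×0.615 = 932.96 kg/h all reports to the concentrate.
Concentrate = 932.96/(target fraction) = 1003.2 kg/h.

1003 kg/h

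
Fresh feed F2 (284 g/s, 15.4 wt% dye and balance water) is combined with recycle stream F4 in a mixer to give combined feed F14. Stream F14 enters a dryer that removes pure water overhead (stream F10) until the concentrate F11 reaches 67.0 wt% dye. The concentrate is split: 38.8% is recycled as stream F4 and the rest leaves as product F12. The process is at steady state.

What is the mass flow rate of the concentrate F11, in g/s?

106.7 g/s

Overall dye balance (none leaves overhead): dye in fresh feed = dye in product, i.e. 284×0.154 = (1−0.388)·F11·0.670.
F11 = 43.736/(0.670×0.612) = 106.66 g/s.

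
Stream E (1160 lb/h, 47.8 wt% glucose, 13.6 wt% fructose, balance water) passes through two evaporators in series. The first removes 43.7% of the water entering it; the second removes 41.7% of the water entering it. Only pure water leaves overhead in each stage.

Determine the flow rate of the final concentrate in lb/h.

water in feed = 1160×0.386 = 447.76 lb/h.
After stage 1: water left = (1−0.437)×447.76 = 252.09; stream total = 964.33 lb/h.
After stage 2: water left = (1−0.417)×252.09 = 146.97; final concentrate = 859.21 lb/h.

859.2 lb/h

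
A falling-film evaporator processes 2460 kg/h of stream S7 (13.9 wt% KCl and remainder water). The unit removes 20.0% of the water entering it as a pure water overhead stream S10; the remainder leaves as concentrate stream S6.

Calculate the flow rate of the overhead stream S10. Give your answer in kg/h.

water entering = 2460×0.861 = 2118.1 kg/h; overhead removed = 0.200×2118.1 = 423.61 kg/h.

423.6 kg/h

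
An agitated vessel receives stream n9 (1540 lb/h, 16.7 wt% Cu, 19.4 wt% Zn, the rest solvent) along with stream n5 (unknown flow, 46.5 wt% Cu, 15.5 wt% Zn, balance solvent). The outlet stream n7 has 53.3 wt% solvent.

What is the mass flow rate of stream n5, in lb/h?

1067 lb/h

Let n5 be the unknown flow. Total out = 1540 + n5.
solvent balance: 984.06 + 0.380·n5 = 0.533·(1540 + n5)
(0.380 − 0.533)·n5 = 0.533×1540 − 984.06 = -163.24
n5 = -163.24 / -0.153 = 1066.9 lb/h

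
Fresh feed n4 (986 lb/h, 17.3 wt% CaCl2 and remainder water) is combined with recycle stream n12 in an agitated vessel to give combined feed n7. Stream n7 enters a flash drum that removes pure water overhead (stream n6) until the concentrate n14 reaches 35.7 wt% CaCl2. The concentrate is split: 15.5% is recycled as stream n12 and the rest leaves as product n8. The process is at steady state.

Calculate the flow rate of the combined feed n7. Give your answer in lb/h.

1074 lb/h

Overall CaCl2 balance (none leaves overhead): CaCl2 in fresh feed = CaCl2 in product, i.e. 986×0.173 = (1−0.155)·n14·0.357.
n14 = 170.58/(0.357×0.845) = 565.46 lb/h.
Recycle n12 = 0.155×565.46 = 87.646 lb/h.
Combined feed n7 = 986 + 87.646 = 1073.6 lb/h.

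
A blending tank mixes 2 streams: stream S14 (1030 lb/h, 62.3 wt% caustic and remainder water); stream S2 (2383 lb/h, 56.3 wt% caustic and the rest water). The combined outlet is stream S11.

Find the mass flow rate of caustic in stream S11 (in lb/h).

caustic out = caustic in = 1030×0.623 + 2383×0.563 = 1983.3 lb/h.

1983 lb/h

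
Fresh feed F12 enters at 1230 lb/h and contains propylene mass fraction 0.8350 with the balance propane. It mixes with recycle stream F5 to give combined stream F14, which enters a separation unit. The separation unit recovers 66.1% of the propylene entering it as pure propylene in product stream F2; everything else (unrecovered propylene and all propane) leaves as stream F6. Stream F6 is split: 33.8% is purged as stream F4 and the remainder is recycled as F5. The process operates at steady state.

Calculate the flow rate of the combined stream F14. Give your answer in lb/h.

1925 lb/h

propane enters only via F12 and leaves only via the purge: 1230×0.165 = 0.338×(propane in F6), and the separation unit passes all propane, so propane in F14 = propane in F6 = 600.44 lb/h.
propylene in F14: m_A = 1230×0.835 + (1−0.338)·(1−0.661)·m_A, so m_A = 1027/0.7756 = 1324.2 lb/h.
F14 = 1324.2 + 600.44 = 1924.7 lb/h.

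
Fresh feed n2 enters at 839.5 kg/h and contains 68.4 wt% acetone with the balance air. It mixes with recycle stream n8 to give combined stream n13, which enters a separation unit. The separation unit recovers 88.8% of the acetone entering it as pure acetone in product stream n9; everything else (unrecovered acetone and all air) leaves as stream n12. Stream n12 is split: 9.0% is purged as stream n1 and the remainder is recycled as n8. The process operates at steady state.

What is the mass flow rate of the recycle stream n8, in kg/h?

air enters only via n2 and leaves only via the purge: 839.5×0.316 = 0.090×(air in n12), and the separation unit passes all air, so air in n13 = air in n12 = 2947.6 kg/h.
acetone in n13: m_A = 839.5×0.684 + (1−0.090)·(1−0.888)·m_A, so m_A = 574.22/0.8981 = 639.38 kg/h.
n12 = (1−0.888)×639.38 + 2947.6 = 3019.2 kg/h.
Recycle n8 = (1−0.090)×3019.2 = 2747.5 kg/h.

2747 kg/h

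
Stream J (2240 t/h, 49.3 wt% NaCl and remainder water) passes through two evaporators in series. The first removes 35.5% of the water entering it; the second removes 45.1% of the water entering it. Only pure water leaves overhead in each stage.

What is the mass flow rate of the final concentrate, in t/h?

1506 t/h

water in feed = 2240×0.507 = 1135.7 t/h.
After stage 1: water left = (1−0.355)×1135.7 = 732.51; stream total = 1836.8 t/h.
After stage 2: water left = (1−0.451)×732.51 = 402.15; final concentrate = 1506.5 t/h.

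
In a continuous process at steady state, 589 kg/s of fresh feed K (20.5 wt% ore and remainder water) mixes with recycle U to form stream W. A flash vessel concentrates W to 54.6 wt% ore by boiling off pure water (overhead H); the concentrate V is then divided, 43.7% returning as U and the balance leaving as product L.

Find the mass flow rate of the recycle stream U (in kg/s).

171.7 kg/s

Overall ore balance (none leaves overhead): ore in fresh feed = ore in product, i.e. 589×0.205 = (1−0.437)·V·0.546.
V = 120.74/(0.546×0.563) = 392.8 kg/s.
Recycle U = 0.437×392.8 = 171.65 kg/s.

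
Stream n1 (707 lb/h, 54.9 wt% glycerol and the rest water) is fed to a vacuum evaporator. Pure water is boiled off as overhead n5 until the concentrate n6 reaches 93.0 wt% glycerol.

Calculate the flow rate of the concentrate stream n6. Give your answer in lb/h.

417.4 lb/h

glycerol is conserved: 707×0.549 = 388.14 lb/h all reports to the concentrate.
Concentrate = 388.14/(target fraction) = 417.36 lb/h.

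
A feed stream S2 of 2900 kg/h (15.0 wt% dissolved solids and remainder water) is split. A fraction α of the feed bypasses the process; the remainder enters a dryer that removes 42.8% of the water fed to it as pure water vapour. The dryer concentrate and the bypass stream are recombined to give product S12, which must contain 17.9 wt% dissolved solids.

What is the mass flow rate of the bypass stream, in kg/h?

1609 kg/h

All 2900×0.150 = 435 kg/h of dissolved solids reaches S12, so S12 = 435/0.179 = 2430.2 kg/h and vapour = 469.83 kg/h.
The evaporator receives (1−α)·2900 of feed at 0.850 water and removes 0.428 of that water:
0.428×0.850×(1−α)×2900 = 469.83
(1−α) = 469.83/1055 = 0.4453;  α = 0.5547.
Bypass flow = 0.5547×2900 = 1608.5 kg/h.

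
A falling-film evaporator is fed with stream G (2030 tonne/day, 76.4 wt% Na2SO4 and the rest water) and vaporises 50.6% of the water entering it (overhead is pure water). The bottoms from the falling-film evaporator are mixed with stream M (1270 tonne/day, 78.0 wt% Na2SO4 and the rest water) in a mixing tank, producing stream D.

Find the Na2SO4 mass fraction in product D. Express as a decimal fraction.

0.831

Vapour removed = 0.506×0.236×2030 = 242.41 tonne/day; concentrate = 1787.6 tonne/day.
Na2SO4 reaching the mixer = 1550.9 (from concentrate) + 1270×0.780 = 2541.5 tonne/day.
Product flow = 1787.6 + 1270 = 3057.6 tonne/day; Na2SO4 fraction = 0.831.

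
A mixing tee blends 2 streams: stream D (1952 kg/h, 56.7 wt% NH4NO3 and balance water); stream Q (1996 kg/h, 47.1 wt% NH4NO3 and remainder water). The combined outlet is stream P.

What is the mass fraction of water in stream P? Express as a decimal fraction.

0.4815

Total flow out = 1952 + 1996 = 3948 kg/h.
water in = 1952×0.433 + 1996×0.529 = 1901.1 kg/h.
water mass fraction in P = 1901.1/3948 = 0.4815.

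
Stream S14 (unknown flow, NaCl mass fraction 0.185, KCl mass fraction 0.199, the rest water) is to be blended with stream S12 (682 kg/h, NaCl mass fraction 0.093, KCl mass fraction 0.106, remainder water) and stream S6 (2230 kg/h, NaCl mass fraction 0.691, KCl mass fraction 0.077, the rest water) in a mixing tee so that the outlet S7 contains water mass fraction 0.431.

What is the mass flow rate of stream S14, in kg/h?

Let S14 be the unknown flow. Total out = 2912 + S14.
water balance: 1063.6 + 0.616·S14 = 0.431·(2912 + S14)
(0.616 − 0.431)·S14 = 0.431×2912 − 1063.6 = 191.43
S14 = 191.43 / 0.185 = 1034.8 kg/h

1035 kg/h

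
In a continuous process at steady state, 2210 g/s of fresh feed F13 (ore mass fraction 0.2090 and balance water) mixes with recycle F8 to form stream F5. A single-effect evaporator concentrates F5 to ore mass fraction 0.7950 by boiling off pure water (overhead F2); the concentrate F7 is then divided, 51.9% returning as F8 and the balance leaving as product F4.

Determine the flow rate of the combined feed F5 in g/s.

Overall ore balance (none leaves overhead): ore in fresh feed = ore in product, i.e. 2210×0.209 = (1−0.519)·F7·0.795.
F7 = 461.89/(0.795×0.481) = 1207.9 g/s.
Recycle F8 = 0.519×1207.9 = 626.89 g/s.
Combined feed F5 = 2210 + 626.89 = 2836.9 g/s.

2837 g/s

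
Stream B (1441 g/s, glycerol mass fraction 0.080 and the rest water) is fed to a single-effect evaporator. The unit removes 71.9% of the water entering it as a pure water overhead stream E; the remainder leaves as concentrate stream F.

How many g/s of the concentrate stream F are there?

water entering = 1441×0.920 = 1325.7 g/s; overhead removed = 0.719×1325.7 = 953.19 g/s.
Concentrate = 1441 − 953.19 = 487.81 g/s.

487.8 g/s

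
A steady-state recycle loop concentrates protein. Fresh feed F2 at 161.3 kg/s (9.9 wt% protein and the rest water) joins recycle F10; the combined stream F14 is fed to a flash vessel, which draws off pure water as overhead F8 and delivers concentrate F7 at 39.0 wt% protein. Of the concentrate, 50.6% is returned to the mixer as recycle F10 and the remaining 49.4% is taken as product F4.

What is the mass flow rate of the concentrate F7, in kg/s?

82.89 kg/s

Overall protein balance (none leaves overhead): protein in fresh feed = protein in product, i.e. 161.3×0.099 = (1−0.506)·F7·0.390.
F7 = 15.969/(0.390×0.494) = 82.885 kg/s.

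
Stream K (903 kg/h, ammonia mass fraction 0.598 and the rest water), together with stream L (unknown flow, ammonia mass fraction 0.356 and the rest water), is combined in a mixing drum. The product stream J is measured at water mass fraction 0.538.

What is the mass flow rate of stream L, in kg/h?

Let L be the unknown flow. Total out = 903 + L.
water balance: 363.01 + 0.644·L = 0.538·(903 + L)
(0.644 − 0.538)·L = 0.538×903 − 363.01 = 122.81
L = 122.81 / 0.106 = 1158.6 kg/h

1159 kg/h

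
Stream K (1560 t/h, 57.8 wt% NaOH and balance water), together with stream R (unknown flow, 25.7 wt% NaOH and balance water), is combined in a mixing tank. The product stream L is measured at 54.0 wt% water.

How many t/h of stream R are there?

Let R be the unknown flow. Total out = 1560 + R.
water balance: 658.32 + 0.743·R = 0.540·(1560 + R)
(0.743 − 0.540)·R = 0.540×1560 − 658.32 = 184.08
R = 184.08 / 0.203 = 906.8 t/h

906.8 t/h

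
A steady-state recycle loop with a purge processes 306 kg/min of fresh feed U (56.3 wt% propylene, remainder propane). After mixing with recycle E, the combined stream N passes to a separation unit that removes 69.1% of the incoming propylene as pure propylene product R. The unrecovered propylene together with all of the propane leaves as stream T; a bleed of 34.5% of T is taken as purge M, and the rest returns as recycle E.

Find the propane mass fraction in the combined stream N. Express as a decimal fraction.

0.642

propane enters only via U and leaves only via the purge: 306×0.437 = 0.345×(propane in T), and the separation unit passes all propane, so propane in N = propane in T = 387.6 kg/min.
propylene in N: m_A = 306×0.563 + (1−0.345)·(1−0.691)·m_A, so m_A = 172.28/0.7976 = 215.99 kg/min.
N = 215.99 + 387.6 = 603.59 kg/min.
propane fraction in N = 387.6/603.59 = 0.642.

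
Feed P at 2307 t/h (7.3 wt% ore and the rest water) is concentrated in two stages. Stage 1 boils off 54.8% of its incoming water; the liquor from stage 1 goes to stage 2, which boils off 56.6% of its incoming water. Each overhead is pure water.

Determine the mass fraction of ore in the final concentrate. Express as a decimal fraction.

water in feed = 2307×0.927 = 2138.6 t/h.
After stage 1: water left = (1−0.548)×2138.6 = 966.64; stream total = 1135.1 t/h.
After stage 2: water left = (1−0.566)×966.64 = 419.52; final concentrate = 587.93 t/h.
ore fraction = 168.41/587.93 = 0.2864.

0.2864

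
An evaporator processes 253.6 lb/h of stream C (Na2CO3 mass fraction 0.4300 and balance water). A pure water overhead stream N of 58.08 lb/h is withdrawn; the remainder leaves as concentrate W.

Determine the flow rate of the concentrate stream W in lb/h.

195.5 lb/h

Concentrate = 253.6 − 58.08 = 195.52 lb/h.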